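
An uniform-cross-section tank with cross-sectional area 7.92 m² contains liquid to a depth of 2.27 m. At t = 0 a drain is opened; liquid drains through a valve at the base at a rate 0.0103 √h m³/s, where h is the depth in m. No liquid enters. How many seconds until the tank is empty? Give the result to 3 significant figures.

Unsteady balance on liquid volume: A dh/dt = −0.0103 √h.
This is separable: 2 d(√h)/dt = −0.0103/A, so √h = √h₀ − (0.0103/(2A)) t.
Set h = 0: 2√h₀ = (0.0103/A) t_empty ⇒ t_empty = 2A√h₀/0.0103.
t_empty = 2·7.92·√2.27/0.0103 = 15.840·1.5067/0.0103 = 2317.0 s.

2320 s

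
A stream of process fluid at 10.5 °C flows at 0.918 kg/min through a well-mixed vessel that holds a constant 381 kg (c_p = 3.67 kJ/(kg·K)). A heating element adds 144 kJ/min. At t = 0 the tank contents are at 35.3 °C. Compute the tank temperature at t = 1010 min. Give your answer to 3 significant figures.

51.7 °C

M c_p dT/dt = ṁ c_p (T_in − T) + Q̇.
τ = M/ṁ = 415.03 min; T_ss = T_in + Q̇/(ṁ c_p) = 10.5 + 144/(0.918·3.67) = 53.242 °C.
This is linear first-order; T(t) = T_ss + (T₀ − T_ss) e^(−t/τ).
T(1010) = 53.242 + (-17.942)·e^(−1010/415.03) = 53.242 + (-17.942)·0.087725 = 51.668 °C.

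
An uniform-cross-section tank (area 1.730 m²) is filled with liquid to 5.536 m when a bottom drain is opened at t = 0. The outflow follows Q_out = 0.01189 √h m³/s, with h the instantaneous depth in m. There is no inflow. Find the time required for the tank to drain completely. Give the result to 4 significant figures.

With no inflow, A dh/dt = −0.01189 √h.
This is separable: 2 d(√h)/dt = −0.01189/A, so √h = √h₀ − (0.01189/(2A)) t.
Tank is empty when √h = 0: t_empty = 2A√h₀/0.01189.
t_empty = 2·1.730·√5.536/0.01189 = 3.46000·2.35287/0.01189 = 684.687 s.

684.7 s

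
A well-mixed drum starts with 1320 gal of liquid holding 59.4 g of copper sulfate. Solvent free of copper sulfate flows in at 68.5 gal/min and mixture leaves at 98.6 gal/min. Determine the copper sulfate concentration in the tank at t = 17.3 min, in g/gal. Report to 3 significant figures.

Total volume: dV/dt = Q_in − Q_out = -30.100 gal/min, so V(t) = 1320 − 30.100 t and V(17.3) = 799.27 gal.
No copper sulfate enters, so dm/dt = −Q_out · (m/V).
dm/m = −Q_out dt/(V₀ − 30.100 t); integrating gives ln(m/m₀) = −(Q_out/(Q_in−Q_out)) ln(V/V₀).
m = m₀ (V₀/V)^(Q_out/(Q_in−Q_out)) = 59.4 × (1320/799.27)^(-3.2757) = 11.483 g.
C = m/V = 11.483/799.27 = 0.014367 g/gal.

0.0144 g/gal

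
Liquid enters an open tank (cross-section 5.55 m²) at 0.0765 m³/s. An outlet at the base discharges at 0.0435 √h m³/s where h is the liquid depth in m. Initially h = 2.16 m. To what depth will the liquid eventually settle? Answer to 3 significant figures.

Unsteady balance on liquid volume: A dh/dt = Q_in − 0.0435 √h. At steady state dh/dt = 0:
Q_in = 0.0435 √h_ss ⇒ √h_ss = 0.0765/0.0435 = 1.7586.
h_ss = 1.7586² = 3.0927 m. (Since h₀ = 2.16 m < h_ss, the level will rise toward this value.)

3.09 m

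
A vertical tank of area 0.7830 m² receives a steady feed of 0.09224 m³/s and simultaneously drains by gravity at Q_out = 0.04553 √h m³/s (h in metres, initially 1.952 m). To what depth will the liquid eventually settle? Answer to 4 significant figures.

A dh/dt = Q_in − 0.04553 √h. Steady state requires inflow = outflow:
Q_in = 0.04553 √h_ss ⇒ √h_ss = 0.09224/0.04553 = 2.02592.
h_ss = 2.02592² = 4.10434 m. (Since h₀ = 1.952 m < h_ss, the level will rise toward this value.)

4.104 m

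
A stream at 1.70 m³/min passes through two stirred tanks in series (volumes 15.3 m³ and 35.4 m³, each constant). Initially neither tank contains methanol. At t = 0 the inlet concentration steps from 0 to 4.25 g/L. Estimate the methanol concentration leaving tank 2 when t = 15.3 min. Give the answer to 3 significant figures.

Each tank obeys Vᵢ dCᵢ/dt = Q(Cᵢ₋₁ − Cᵢ), so τᵢ = Vᵢ/Q.
τ₁ = 15.3/1.70 = 9.0000 min; τ₂ = 35.4/1.70 = 20.824 min.
Tank 1: C₁ = C_in(1 − e^(−t/τ₁)). Tank 2 (τ₁ ≠ τ₂): C₂ = C_in[1 − (τ₁ e^(−t/τ₁) − τ₂ e^(−t/τ₂))/(τ₁ − τ₂)].
At t = 15.3: e^(−t/τ₁) = 0.18268, e^(−t/τ₂) = 0.47963.
C₂ = 4.25·[1 − (9.0000·0.18268 − 20.824·0.47963)/(-11.824)] = 4.25·0.29434 = 1.2509 g/L.

1.25 g/L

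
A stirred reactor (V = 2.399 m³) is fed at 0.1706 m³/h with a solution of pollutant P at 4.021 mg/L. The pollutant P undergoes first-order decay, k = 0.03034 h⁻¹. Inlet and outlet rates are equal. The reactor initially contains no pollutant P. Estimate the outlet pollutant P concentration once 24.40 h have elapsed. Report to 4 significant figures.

2.581 mg/L

Species balance: V dC/dt = Q C_in − Q C − k V C.
dC/dt = (Q/V) C_in − (Q/V + k) C; effective rate a = Q/V + k = 0.0711130 + 0.03034 = 0.101453 h⁻¹.
C_ss = Q C_in/(Q + kV) = 2.81850 mg/L; C(t) = C_ss + (C₀ − C_ss) e^(−a t).
C(24.40) = 2.81850 + (-2.81850)·e^(−0.101453·24.40) = 2.81850 + (-2.81850)·0.0841249 = 2.58139 mg/L.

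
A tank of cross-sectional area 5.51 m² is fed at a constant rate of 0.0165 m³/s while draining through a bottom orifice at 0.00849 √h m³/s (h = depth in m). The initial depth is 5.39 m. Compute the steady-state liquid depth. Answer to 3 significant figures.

3.78 m

A dh/dt = Q_in − 0.00849 √h. Steady state requires inflow = outflow:
Q_in = 0.00849 √h_ss ⇒ √h_ss = 0.0165/0.00849 = 1.9435.
h_ss = 1.9435² = 3.7770 m. (Since h₀ = 5.39 m > h_ss, the level will fall toward this value.)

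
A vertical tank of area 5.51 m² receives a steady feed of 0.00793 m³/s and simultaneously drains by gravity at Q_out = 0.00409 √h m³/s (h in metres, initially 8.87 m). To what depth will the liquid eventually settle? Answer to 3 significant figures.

Volume balance on the tank: A dh/dt = Q_in − 0.00409 √h. At steady state dh/dt = 0:
Q_in = 0.00409 √h_ss ⇒ √h_ss = 0.00793/0.00409 = 1.9389.
h_ss = 1.9389² = 3.7592 m. (Since h₀ = 8.87 m > h_ss, the level will fall toward this value.)

3.76 m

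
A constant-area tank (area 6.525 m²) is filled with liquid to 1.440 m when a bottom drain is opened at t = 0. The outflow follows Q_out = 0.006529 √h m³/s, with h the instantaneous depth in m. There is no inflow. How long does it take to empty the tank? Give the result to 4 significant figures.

Mass balance (ρ constant): A dh/dt = −0.006529 √h.
Separate and integrate: 2(√h − √h₀) = −(0.006529/A) t.
Tank is empty when √h = 0: t_empty = 2A√h₀/0.006529.
t_empty = 2·6.525·√1.440/0.006529 = 13.0500·1.20000/0.006529 = 2398.53 s.

2399 s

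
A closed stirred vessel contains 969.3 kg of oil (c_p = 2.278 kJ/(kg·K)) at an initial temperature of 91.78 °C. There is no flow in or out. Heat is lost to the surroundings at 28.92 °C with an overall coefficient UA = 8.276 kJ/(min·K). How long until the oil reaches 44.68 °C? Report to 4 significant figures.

M c_p dT/dt = −UA(T − T_amb).
τ = M c_p/UA = 266.803 min; T_ss = T_amb = 28.9200 °C.
T(t) = T_ss + (T₀ − T_ss)e^(−t/τ); set T = 44.68:
t = −τ ln[(T − T_ss)/(T₀ − T_ss)] = −266.803 · ln(0.250716) = 369.105 min.

369.1 min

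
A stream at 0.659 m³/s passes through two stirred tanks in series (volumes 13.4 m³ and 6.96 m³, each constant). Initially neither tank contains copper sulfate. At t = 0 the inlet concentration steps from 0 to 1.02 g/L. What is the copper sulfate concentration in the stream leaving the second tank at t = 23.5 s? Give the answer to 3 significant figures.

Species balance on tank i: dCᵢ/dt = (Cᵢ₋₁ − Cᵢ)/τᵢ with τᵢ = Vᵢ/Q.
τ₁ = 13.4/0.659 = 20.334 s; τ₂ = 6.96/0.659 = 10.561 s.
Tank 1: C₁ = C_in(1 − e^(−t/τ₁)). Tank 2 (τ₁ ≠ τ₂): C₂ = C_in[1 − (τ₁ e^(−t/τ₁) − τ₂ e^(−t/τ₂))/(τ₁ − τ₂)].
At t = 23.5: e^(−t/τ₁) = 0.31483, e^(−t/τ₂) = 0.10806.
C₂ = 1.02·[1 − (20.334·0.31483 − 10.561·0.10806)/(9.7724)] = 1.02·0.46170 = 0.47093 g/L.

0.471 g/L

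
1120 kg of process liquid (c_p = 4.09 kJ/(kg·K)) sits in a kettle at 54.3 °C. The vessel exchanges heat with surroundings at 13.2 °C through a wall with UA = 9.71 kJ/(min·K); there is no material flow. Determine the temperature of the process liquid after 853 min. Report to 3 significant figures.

19.9 °C

Energy balance: M c_p dT/dt = −UA(T − T_amb).
dT/dt = (T_ss − T)/τ with T_ss = T_amb = 13.200 °C, τ = M c_p/UA = 1120·4.09/9.71 = 471.76 min.
This is linear first-order; T(t) = T_ss + (T₀ − T_ss) e^(−t/τ).
T(853) = 13.200 + (41.100)·0.16396 = 19.939 °C.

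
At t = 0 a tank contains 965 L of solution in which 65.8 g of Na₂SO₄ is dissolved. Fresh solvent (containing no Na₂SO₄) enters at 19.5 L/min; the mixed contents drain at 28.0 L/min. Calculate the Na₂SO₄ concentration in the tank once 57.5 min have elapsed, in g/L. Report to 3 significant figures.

Let m(t) be the amount of Na₂SO₄. Volume: V(t) = V₀ + (Q_in − Q_out) t = 965 − 8.5000 t; V(57.5) = 476.25 L.
Solute balance: dm/dt = 0 − Q_out C = −Q_out m/V(t).
Separate: dm/m = −Q_out dt/V(t) ⇒ ln(m/m₀) = −(Q_out/(Q_in−Q_out)) ln(V/V₀).
m = m₀ (V₀/V)^(Q_out/(Q_in−Q_out)) = 65.8 × (965/476.25)^(-3.2941) = 6.4261 g.
C = m/V = 6.4261/476.25 = 0.013493 g/L.

0.0135 g/L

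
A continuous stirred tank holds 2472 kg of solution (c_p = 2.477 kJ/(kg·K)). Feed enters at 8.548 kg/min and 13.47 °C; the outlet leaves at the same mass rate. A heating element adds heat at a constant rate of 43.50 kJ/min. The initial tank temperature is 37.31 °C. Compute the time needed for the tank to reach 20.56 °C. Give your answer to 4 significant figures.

423.6 min

M c_p dT/dt = ṁ c_p (T_in − T) + Q̇.
τ = M/ṁ = 289.190 min; T_ss = T_in + Q̇/(ṁ c_p) = 15.5245 °C.
T(t) = T_ss + (T₀ − T_ss) e^(−t/τ). Set T = 20.56:
e^(−t/τ) = (20.56 − 15.5245)/(37.31 − 15.5245) = 0.231141
t = −289.190 · ln(0.231141) = 423.585 min.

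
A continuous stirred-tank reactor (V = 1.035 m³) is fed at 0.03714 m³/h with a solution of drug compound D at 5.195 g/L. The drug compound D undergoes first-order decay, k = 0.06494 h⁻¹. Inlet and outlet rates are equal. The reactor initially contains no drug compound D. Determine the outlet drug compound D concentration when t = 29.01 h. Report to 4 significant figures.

Accumulation = in − out − consumed: V dC/dt = Q C_in − Q C − k V C.
This is linear with rate a = Q/V + k = 0.100824 h⁻¹.
C_ss = Q C_in/(Q + kV) = 1.84894 g/L; C(t) = C_ss + (C₀ − C_ss) e^(−a t).
C(29.01) = 1.84894 + (-1.84894)·e^(−0.100824·29.01) = 1.84894 + (-1.84894)·0.0536697 = 1.74971 g/L.

1.750 g/L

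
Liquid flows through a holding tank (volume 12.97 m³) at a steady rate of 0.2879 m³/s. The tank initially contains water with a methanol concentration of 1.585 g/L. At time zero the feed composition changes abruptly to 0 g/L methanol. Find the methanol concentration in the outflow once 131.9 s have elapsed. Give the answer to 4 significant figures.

0.08482 g/L

Mass balance on the solute (V constant): V dC/dt = Q(C_in − C).
Time constant τ = V/Q = 12.97/0.2879 = 45.0504 s.
Solution: C(t) = C_in + (C₀ − C_in) e^(−t/τ).
C(131.9) = 0 + (1.585 − 0)·e^(−131.9/45.0504) = 0 + (1.58500)·0.0535128 = 0.0848178 g/L.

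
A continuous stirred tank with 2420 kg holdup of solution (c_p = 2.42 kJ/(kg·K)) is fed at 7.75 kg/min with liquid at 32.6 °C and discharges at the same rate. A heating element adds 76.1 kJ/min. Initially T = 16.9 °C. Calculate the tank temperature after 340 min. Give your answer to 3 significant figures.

30.0 °C

First-law balance (no shaft work): M c_p dT/dt = ṁ c_p (T_in − T) + 76.1.
Rearrange: dT/dt = (T_ss − T)/τ with τ = M/ṁ = 312.26 min and T_ss = T_in + Q̇/(ṁ c_p) = 36.658 °C.
T approaches T_ss exponentially: T(t) = T_ss + (T₀ − T_ss) e^(−t/τ).
T(340) = 36.658 + (-19.758)·e^(−340/312.26) = 36.658 + (-19.758)·0.33661 = 30.007 °C.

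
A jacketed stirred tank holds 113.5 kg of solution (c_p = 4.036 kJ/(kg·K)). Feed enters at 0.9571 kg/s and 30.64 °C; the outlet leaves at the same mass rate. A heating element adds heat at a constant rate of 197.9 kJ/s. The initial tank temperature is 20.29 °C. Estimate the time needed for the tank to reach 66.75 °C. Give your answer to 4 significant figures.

166.5 s

Unsteady energy balance on the tank contents: M c_p dT/dt = ṁ c_p (T_in − T) + 197.9.
τ = M/ṁ = 118.587 s; T_ss = T_in + Q̇/(ṁ c_p) = 81.8715 °C.
T(t) = T_ss + (T₀ − T_ss) e^(−t/τ). Set T = 66.75:
e^(−t/τ) = (66.75 − 81.8715)/(20.29 − 81.8715) = 0.245553
t = −118.587 · ln(0.245553) = 166.525 s.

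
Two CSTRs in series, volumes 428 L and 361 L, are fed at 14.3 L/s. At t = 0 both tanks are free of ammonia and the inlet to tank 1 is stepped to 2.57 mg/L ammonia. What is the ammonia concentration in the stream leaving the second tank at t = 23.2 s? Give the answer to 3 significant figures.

0.531 mg/L

Time constants: τᵢ = Vᵢ/Q for each well-mixed tank.
τ₁ = 428/14.3 = 29.930 s; τ₂ = 361/14.3 = 25.245 s.
Solving the cascade with C₁(0)=C₂(0)=0 gives C₂(t) = C_in[1 − (τ₁ e^(−t/τ₁) − τ₂ e^(−t/τ₂))/(τ₁ − τ₂)].
At t = 23.2: e^(−t/τ₁) = 0.46064, e^(−t/τ₂) = 0.39892.
C₂ = 2.57·[1 − (29.930·0.46064 − 25.245·0.39892)/(4.6853)] = 2.57·0.20680 = 0.53147 mg/L.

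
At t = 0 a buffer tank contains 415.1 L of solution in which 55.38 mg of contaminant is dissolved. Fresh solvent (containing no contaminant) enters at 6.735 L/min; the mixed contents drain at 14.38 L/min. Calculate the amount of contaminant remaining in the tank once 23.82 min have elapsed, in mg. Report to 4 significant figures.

Let m(t) be the amount of contaminant. Volume: V(t) = V₀ + (Q_in − Q_out) t = 415.1 − 7.64500 t; V(23.82) = 232.996 L.
No contaminant enters, so dm/dt = −Q_out · (m/V).
Separate: dm/m = −Q_out dt/V(t) ⇒ ln(m/m₀) = −(Q_out/(Q_in−Q_out)) ln(V/V₀).
m = m₀ (V₀/V)^(Q_out/(Q_in−Q_out)) = 55.38 × (415.1/232.996)^(-1.88097) = 18.6895 mg.

18.69 mg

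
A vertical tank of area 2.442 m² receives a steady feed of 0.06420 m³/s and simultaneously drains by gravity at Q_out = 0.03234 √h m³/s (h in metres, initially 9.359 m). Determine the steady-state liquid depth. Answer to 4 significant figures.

A dh/dt = Q_in − 0.03234 √h. Steady state requires inflow = outflow:
Q_in = 0.03234 √h_ss ⇒ √h_ss = 0.06420/0.03234 = 1.98516.
h_ss = 1.98516² = 3.94085 m. (Since h₀ = 9.359 m > h_ss, the level will fall toward this value.)

3.941 m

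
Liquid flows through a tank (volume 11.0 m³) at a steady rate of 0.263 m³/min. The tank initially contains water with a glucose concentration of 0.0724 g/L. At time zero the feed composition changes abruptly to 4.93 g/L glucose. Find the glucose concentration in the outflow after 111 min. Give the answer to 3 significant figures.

4.59 g/L

Species balance on the tank: V dC/dt = Q(C_in − C).
Rewrite as dC/dt + C/τ = C_in/τ, τ = V/Q = 41.825 min.
C approaches C_in exponentially: C(t) = C_in + (C₀ − C_in) e^(−t/τ).
C(111) = 4.93 + (0.0724 − 4.93)·e^(−111/41.825) = 4.93 + (-4.8576)·0.070376 = 4.5881 g/L.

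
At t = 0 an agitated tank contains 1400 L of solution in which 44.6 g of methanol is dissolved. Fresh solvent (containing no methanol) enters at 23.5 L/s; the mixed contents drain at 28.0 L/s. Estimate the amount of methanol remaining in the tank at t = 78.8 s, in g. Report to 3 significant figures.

Total volume: dV/dt = Q_in − Q_out = -4.5000 L/s, so V(t) = 1400 − 4.5000 t and V(78.8) = 1045.4 L.
Solute balance: dm/dt = 0 − Q_out C = −Q_out m/V(t).
Separate: dm/m = −Q_out dt/V(t) ⇒ ln(m/m₀) = −(Q_out/(Q_in−Q_out)) ln(V/V₀).
m = m₀ (V₀/V)^(Q_out/(Q_in−Q_out)) = 44.6 × (1400/1045.4)^(-6.2222) = 7.2456 g.

7.25 g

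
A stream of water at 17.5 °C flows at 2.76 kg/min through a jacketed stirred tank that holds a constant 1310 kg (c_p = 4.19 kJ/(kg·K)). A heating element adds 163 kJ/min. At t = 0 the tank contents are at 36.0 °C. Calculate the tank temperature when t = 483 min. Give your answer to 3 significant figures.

M c_p dT/dt = ṁ c_p (T_in − T) + Q̇.
τ = M/ṁ = 474.64 min; T_ss = T_in + Q̇/(ṁ c_p) = 17.5 + 163/(2.76·4.19) = 31.595 °C.
This is linear first-order; T(t) = T_ss + (T₀ − T_ss) e^(−t/τ).
T(483) = 31.595 + (4.4050)·e^(−483/474.64) = 31.595 + (4.4050)·0.36145 = 33.187 °C.

33.2 °C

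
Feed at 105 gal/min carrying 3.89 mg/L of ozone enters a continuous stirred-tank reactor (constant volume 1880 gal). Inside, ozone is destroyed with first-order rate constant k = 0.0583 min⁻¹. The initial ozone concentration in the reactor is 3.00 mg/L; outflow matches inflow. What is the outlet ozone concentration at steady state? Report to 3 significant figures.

V dC/dt = Q(C_in − C) − k V C.
Steady state (dC/dt = 0): C_ss = Q C_in/(Q + kV) = C_in/(1 + kV/Q).
C_ss = 105·3.89/(105 + 0.0583·1880) = 408.45/214.60 = 1.9033 mg/L.

1.90 mg/L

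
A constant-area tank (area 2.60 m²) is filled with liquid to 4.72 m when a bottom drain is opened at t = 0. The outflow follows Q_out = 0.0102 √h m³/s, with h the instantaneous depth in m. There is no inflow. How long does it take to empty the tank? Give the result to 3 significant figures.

1110 s

Accumulation of liquid (constant cross-section A): A dh/dt = −0.0102 √h.
Separate and integrate: 2(√h − √h₀) = −(0.0102/A) t.
Tank is empty when √h = 0: t_empty = 2A√h₀/0.0102.
t_empty = 2·2.60·√4.72/0.0102 = 5.2000·2.1726/0.0102 = 1107.6 s.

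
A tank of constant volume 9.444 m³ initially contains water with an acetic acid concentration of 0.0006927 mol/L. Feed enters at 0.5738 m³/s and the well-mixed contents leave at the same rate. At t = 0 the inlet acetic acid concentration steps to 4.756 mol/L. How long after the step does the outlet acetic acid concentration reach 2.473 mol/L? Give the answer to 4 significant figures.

Species balance: V dC/dt = Q(C_in − C) ⇒ τ = V/Q = 16.4587 s.
C(t) = C_in + (C₀ − C_in) e^(−t/τ). Set C = 2.473 and solve for t:
e^(−t/τ) = (C − C_in)/(C₀ − C_in) = (2.473 − 4.756)/(0.0006927 − 4.756) = 0.480095
t = −τ ln(…) = 16.4587 × 0.733771 = 12.0769 s.

12.08 s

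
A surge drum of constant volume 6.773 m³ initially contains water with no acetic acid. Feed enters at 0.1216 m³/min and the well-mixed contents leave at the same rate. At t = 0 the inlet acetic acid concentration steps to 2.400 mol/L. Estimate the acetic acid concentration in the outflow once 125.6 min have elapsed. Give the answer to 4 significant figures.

Species balance on the tank: V dC/dt = Q(C_in − C).
Rewrite as dC/dt + C/τ = C_in/τ, τ = V/Q = 55.6990 min.
C approaches C_in exponentially: C(t) = C_in + (C₀ − C_in) e^(−t/τ).
C(125.6) = 2.400 + (0 − 2.400)·e^(−125.6/55.6990) = 2.400 + (-2.40000)·0.104876 = 2.14830 mol/L.

2.148 mol/L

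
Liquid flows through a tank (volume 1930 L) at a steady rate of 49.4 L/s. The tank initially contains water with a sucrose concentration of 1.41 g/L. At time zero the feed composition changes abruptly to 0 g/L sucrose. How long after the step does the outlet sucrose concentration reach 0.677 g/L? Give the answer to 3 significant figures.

Species balance: V dC/dt = Q(C_in − C) ⇒ τ = V/Q = 39.069 s.
C(t) = C_in + (C₀ − C_in) e^(−t/τ). Set C = 0.677 and solve for t:
e^(−t/τ) = (C − C_in)/(C₀ − C_in) = (0.677 − 0)/(1.41 − 0) = 0.48014
t = −τ ln(…) = 39.069 × 0.73367 = 28.664 s.

28.7 s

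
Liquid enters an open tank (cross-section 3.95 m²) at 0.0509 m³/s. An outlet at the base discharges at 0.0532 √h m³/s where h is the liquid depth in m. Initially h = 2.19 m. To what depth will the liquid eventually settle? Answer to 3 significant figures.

Accumulation of liquid (constant cross-section A): A dh/dt = Q_in − 0.0532 √h. At steady state dh/dt = 0:
Q_in = 0.0532 √h_ss ⇒ √h_ss = 0.0509/0.0532 = 0.95677.
h_ss = 0.95677² = 0.91540 m. (Since h₀ = 2.19 m > h_ss, the level will fall toward this value.)

0.915 m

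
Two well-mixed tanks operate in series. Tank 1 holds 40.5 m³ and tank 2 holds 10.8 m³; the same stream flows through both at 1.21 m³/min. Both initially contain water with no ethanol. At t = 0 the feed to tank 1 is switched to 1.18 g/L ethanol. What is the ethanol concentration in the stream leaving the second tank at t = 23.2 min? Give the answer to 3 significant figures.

0.407 g/L

Time constants: τᵢ = Vᵢ/Q for each well-mixed tank.
τ₁ = 40.5/1.21 = 33.471 min; τ₂ = 10.8/1.21 = 8.9256 min.
Solving the cascade with C₁(0)=C₂(0)=0 gives C₂(t) = C_in[1 − (τ₁ e^(−t/τ₁) − τ₂ e^(−t/τ₂))/(τ₁ − τ₂)].
At t = 23.2: e^(−t/τ₁) = 0.50001, e^(−t/τ₂) = 0.074329.
C₂ = 1.18·[1 − (33.471·0.50001 − 8.9256·0.074329)/(24.545)] = 1.18·0.34520 = 0.40734 g/L.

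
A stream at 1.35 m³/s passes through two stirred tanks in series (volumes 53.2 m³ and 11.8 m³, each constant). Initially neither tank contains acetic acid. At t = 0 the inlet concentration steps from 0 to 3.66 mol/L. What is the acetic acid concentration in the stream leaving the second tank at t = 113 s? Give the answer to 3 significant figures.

Time constants: τᵢ = Vᵢ/Q for each well-mixed tank.
τ₁ = 53.2/1.35 = 39.407 s; τ₂ = 11.8/1.35 = 8.7407 s.
Solving the cascade with C₁(0)=C₂(0)=0 gives C₂(t) = C_in[1 − (τ₁ e^(−t/τ₁) − τ₂ e^(−t/τ₂))/(τ₁ − τ₂)].
At t = 113: e^(−t/τ₁) = 0.056842, e^(−t/τ₂) = 2.4292e-06.
C₂ = 3.66·[1 − (39.407·0.056842 − 8.7407·2.4292e-06)/(30.667)] = 3.66·0.92696 = 3.3927 mol/L.

3.39 mol/L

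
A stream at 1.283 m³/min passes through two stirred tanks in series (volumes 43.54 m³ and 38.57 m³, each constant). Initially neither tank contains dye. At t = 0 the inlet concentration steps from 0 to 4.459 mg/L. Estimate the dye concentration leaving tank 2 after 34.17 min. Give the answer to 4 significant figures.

1.292 mg/L

Each tank obeys Vᵢ dCᵢ/dt = Q(Cᵢ₋₁ − Cᵢ), so τᵢ = Vᵢ/Q.
τ₁ = 43.54/1.283 = 33.9361 min; τ₂ = 38.57/1.283 = 30.0624 min.
Solving the cascade with C₁(0)=C₂(0)=0 gives C₂(t) = C_in[1 − (τ₁ e^(−t/τ₁) − τ₂ e^(−t/τ₂))/(τ₁ − τ₂)].
At t = 34.17: e^(−t/τ₁) = 0.365352, e^(−t/τ₂) = 0.320896.
C₂ = 4.459·[1 − (33.9361·0.365352 − 30.0624·0.320896)/(3.87373)] = 4.459·0.289642 = 1.29151 mg/L.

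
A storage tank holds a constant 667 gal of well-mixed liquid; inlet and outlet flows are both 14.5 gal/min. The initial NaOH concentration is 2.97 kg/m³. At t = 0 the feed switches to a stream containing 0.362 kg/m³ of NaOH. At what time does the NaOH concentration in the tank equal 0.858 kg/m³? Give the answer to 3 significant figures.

Species balance: V dC/dt = Q(C_in − C) ⇒ τ = V/Q = 46.000 min.
C(t) = C_in + (C₀ − C_in) e^(−t/τ). Set C = 0.858 and solve for t:
e^(−t/τ) = (C − C_in)/(C₀ − C_in) = (0.858 − 0.362)/(2.97 − 0.362) = 0.19018
t = −τ ln(…) = 46.000 × 1.6598 = 76.349 min.

76.3 min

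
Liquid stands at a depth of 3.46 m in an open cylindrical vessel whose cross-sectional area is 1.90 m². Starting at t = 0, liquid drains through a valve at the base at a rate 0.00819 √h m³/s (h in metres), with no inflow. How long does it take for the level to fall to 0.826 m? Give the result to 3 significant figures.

441 s

A dh/dt = −Q_out = −0.00819 √h.
∫ h^(−1/2) dh = −(0.00819/A) ∫ dt, giving 2√h = 2√h₀ − (0.00819/A) t.
t = 2A(√h₀ − √h)/0.00819 = 2·1.90·(√3.46 − √0.826)/0.00819
  = 3.8000 × (1.8601 − 0.90885) / 0.00819 = 441.37 s.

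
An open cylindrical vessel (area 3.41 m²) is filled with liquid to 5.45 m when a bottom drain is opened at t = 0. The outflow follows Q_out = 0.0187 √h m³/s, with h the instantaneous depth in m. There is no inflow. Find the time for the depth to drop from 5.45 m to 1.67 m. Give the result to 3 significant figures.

380 s

A dh/dt = −Q_out = −0.0187 √h.
This is separable: 2 d(√h)/dt = −0.0187/A, so √h = √h₀ − (0.0187/(2A)) t.
t = 2A(√h₀ − √h)/0.0187 = 2·3.41·(√5.45 − √1.67)/0.0187
  = 6.8200 × (2.3345 − 1.2923) / 0.0187 = 380.11 s.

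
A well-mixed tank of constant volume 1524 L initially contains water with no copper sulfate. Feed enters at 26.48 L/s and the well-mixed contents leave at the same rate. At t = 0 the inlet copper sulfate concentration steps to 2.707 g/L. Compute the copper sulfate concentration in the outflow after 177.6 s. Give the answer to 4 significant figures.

Species balance on the tank: V dC/dt = Q(C_in − C).
Rewrite as dC/dt + C/τ = C_in/τ, τ = V/Q = 57.5529 s.
Integrating: C(t) = C_in + (C₀ − C_in) e^(−t/τ).
C(177.6) = 2.707 + (0 − 2.707)·e^(−177.6/57.5529) = 2.707 + (-2.70700)·0.0456908 = 2.58331 g/L.

2.583 g/L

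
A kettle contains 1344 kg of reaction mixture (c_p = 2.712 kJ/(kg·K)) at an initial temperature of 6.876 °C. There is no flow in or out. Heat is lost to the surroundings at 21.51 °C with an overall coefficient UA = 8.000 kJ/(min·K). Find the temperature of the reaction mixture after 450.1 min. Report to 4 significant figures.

16.06 °C

Lumped-capacitance energy balance: M c_p dT/dt = UA(T_amb − T).
dT/dt = (T_ss − T)/τ with T_ss = T_amb = 21.5100 °C, τ = M c_p/UA = 1344·2.712/8.000 = 455.616 min.
This is linear first-order; T(t) = T_ss + (T₀ − T_ss) e^(−t/τ).
T(450.1) = 21.5100 + (-14.6340)·0.372360 = 16.0609 °C.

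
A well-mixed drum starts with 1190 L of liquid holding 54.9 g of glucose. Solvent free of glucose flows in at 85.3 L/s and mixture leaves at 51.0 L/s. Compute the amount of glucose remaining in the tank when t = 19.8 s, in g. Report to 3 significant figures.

28.1 g

Total volume: dV/dt = Q_in − Q_out = 34.300 L/s, so V(t) = 1190 + 34.300 t and V(19.8) = 1869.1 L.
No glucose enters, so dm/dt = −Q_out · (m/V).
Separate: dm/m = −Q_out dt/V(t) ⇒ ln(m/m₀) = −(Q_out/(Q_in−Q_out)) ln(V/V₀).
m = m₀ (V₀/V)^(Q_out/(Q_in−Q_out)) = 54.9 × (1190/1869.1)^(1.4869) = 28.055 g.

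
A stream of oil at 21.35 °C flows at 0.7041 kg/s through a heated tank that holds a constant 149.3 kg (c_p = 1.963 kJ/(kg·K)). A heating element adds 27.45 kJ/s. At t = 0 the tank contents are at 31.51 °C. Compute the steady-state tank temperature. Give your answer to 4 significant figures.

First-law balance (no shaft work): M c_p dT/dt = ṁ c_p (T_in − T) + 27.45.
At steady state dT/dt = 0 ⇒ T_ss = T_in + Q̇/(ṁ c_p) = 21.35 + 27.45/(0.7041·1.963) = 41.2104 °C.

41.21 °C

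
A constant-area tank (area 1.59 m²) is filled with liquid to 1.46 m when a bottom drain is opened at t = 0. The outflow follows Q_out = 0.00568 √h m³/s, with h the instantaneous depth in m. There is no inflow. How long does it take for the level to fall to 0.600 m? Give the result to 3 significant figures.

A dh/dt = −Q_out = −0.00568 √h.
∫ h^(−1/2) dh = −(0.00568/A) ∫ dt, giving 2√h = 2√h₀ − (0.00568/A) t.
t = 2A(√h₀ − √h)/0.00568 = 2·1.59·(√1.46 − √0.600)/0.00568
  = 3.1800 × (1.2083 − 0.77460) / 0.00568 = 242.82 s.

243 s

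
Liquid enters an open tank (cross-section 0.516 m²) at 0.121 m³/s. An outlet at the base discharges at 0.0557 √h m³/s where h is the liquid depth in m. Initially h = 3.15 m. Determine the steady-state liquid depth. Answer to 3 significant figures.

4.72 m

Mass balance (ρ constant): A dh/dt = Q_in − 0.0557 √h. At steady state dh/dt = 0:
Q_in = 0.0557 √h_ss ⇒ √h_ss = 0.121/0.0557 = 2.1724.
h_ss = 2.1724² = 4.7191 m. (Since h₀ = 3.15 m < h_ss, the level will rise toward this value.)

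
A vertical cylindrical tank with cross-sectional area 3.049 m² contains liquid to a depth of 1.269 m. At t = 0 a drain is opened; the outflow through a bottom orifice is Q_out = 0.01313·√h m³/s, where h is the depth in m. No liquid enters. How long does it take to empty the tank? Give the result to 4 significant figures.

A dh/dt = −Q_out = −0.01313 √h.
Separate and integrate: 2(√h − √h₀) = −(0.01313/A) t.
Set h = 0: 2√h₀ = (0.01313/A) t_empty ⇒ t_empty = 2A√h₀/0.01313.
t_empty = 2·3.049·√1.269/0.01313 = 6.09800·1.12650/0.01313 = 523.183 s.

523.2 s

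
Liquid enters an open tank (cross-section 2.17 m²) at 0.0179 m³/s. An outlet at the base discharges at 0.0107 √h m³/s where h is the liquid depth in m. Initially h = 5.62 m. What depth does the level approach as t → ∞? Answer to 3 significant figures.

2.80 m

Volume balance on the tank: A dh/dt = Q_in − 0.0107 √h. At steady state dh/dt = 0:
Q_in = 0.0107 √h_ss ⇒ √h_ss = 0.0179/0.0107 = 1.6729.
h_ss = 1.6729² = 2.7986 m. (Since h₀ = 5.62 m > h_ss, the level will fall toward this value.)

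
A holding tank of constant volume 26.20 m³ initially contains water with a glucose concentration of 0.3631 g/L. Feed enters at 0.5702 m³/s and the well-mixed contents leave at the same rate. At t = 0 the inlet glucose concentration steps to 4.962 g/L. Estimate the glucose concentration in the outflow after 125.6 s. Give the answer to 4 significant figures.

4.663 g/L

Accumulation = in − out for the solute gives V dC/dt = Q(C_in − C).
So dC/dt = (C_in − C)/τ with τ = V/Q = 26.20/0.5702 = 45.9488 s.
This is linear first-order; C(t) = C_in + (C₀ − C_in) e^(−t/τ).
C(125.6) = 4.962 + (0.3631 − 4.962)·e^(−125.6/45.9488) = 4.962 + (-4.59890)·0.0649929 = 4.66310 g/L.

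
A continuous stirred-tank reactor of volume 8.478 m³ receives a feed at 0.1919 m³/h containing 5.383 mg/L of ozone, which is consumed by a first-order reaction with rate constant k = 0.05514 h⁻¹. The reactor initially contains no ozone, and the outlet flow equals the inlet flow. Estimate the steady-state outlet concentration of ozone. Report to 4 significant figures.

1.567 mg/L

Accumulation = in − out − consumed: V dC/dt = Q C_in − Q C − k V C.
At steady state: 0 = Q C_in − (Q + kV) C_ss, so C_ss = Q C_in/(Q + kV).
C_ss = 0.1919·5.383/(0.1919 + 0.05514·8.478) = 1.03300/0.659377 = 1.56663 mg/L.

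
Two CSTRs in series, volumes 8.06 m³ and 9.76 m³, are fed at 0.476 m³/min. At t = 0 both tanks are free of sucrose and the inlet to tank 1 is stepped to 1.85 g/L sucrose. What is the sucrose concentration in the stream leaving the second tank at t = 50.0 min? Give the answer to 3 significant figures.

Time constants: τᵢ = Vᵢ/Q for each well-mixed tank.
τ₁ = 8.06/0.476 = 16.933 min; τ₂ = 9.76/0.476 = 20.504 min.
Tank 1: C₁ = C_in(1 − e^(−t/τ₁)). Tank 2 (τ₁ ≠ τ₂): C₂ = C_in[1 − (τ₁ e^(−t/τ₁) − τ₂ e^(−t/τ₂))/(τ₁ − τ₂)].
At t = 50.0: e^(−t/τ₁) = 0.052191, e^(−t/τ₂) = 0.087290.
C₂ = 1.85·[1 − (16.933·0.052191 − 20.504·0.087290)/(-3.5714)] = 1.85·0.74630 = 1.3807 g/L.

1.38 g/L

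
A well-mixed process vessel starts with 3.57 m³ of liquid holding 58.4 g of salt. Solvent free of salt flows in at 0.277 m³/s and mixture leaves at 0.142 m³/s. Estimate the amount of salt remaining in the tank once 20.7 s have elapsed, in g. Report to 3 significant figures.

Total volume: dV/dt = Q_in − Q_out = 0.13500 m³/s, so V(t) = 3.57 + 0.13500 t and V(20.7) = 6.3645 m³.
Solute balance: dm/dt = 0 − Q_out C = −Q_out m/V(t).
dm/m = −Q_out dt/(V₀ + 0.13500 t); integrating gives ln(m/m₀) = −(Q_out/(Q_in−Q_out)) ln(V/V₀).
m = m₀ (V₀/V)^(Q_out/(Q_in−Q_out)) = 58.4 × (3.57/6.3645)^(1.0519) = 31.790 g.

31.8 g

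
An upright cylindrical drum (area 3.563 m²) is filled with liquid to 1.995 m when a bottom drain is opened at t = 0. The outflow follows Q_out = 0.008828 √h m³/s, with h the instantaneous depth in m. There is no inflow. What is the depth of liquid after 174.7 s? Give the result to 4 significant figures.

With no inflow, A dh/dt = −0.008828 √h.
∫ h^(−1/2) dh = −(0.008828/A) ∫ dt, giving 2√h = 2√h₀ − (0.008828/A) t.
√h = √1.995 − 0.008828·174.7/(2·3.563) = 1.41244 − 0.216426 = 1.19602.
h = 1.19602² = 1.43046 m.

1.430 m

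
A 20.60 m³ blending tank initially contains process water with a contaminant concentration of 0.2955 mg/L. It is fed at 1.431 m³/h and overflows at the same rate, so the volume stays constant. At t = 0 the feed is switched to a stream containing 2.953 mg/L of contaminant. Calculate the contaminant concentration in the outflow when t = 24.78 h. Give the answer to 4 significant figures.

Accumulation = in − out for the solute gives V dC/dt = Q(C_in − C).
Rewrite as dC/dt + C/τ = C_in/τ, τ = V/Q = 14.3955 h.
This is linear first-order; C(t) = C_in + (C₀ − C_in) e^(−t/τ).
C(24.78) = 2.953 + (0.2955 − 2.953)·e^(−24.78/14.3955) = 2.953 + (-2.65750)·0.178821 = 2.47778 mg/L.

2.478 mg/L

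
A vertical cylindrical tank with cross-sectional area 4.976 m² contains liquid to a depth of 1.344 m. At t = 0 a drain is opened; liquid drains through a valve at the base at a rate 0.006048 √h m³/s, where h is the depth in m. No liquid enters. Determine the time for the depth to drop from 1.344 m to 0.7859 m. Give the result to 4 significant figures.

448.9 s

Mass balance (ρ constant): A dh/dt = −0.006048 √h.
∫ h^(−1/2) dh = −(0.006048/A) ∫ dt, giving 2√h = 2√h₀ − (0.006048/A) t.
t = 2A(√h₀ − √h)/0.006048 = 2·4.976·(√1.344 − √0.7859)/0.006048
  = 9.95200 × (1.15931 − 0.886510) / 0.006048 = 448.893 s.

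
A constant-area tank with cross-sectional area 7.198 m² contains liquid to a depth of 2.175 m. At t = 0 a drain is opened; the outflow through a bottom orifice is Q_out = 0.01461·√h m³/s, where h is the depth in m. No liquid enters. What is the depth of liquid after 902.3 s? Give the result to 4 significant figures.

0.3126 m

With no inflow, A dh/dt = −0.01461 √h.
∫ h^(−1/2) dh = −(0.01461/A) ∫ dt, giving 2√h = 2√h₀ − (0.01461/A) t.
√h = √2.175 − 0.01461·902.3/(2·7.198) = 1.47479 − 0.915713 = 0.559075.
h = 0.559075² = 0.312565 m.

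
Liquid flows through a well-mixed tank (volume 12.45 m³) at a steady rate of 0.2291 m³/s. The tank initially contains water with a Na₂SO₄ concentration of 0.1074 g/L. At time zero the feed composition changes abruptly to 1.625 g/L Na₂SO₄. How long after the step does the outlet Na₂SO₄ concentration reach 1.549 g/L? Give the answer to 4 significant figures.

Mass balance on the solute (V constant): V dC/dt = Q(C_in − C), so τ = V/Q = 54.3431 s.
C(t) = C_in + (C₀ − C_in) e^(−t/τ). Set C = 1.549 and solve for t:
e^(−t/τ) = (C − C_in)/(C₀ − C_in) = (1.549 − 1.625)/(0.1074 − 1.625) = 0.0500791
t = −τ ln(…) = 54.3431 × 2.99415 = 162.711 s.

162.7 s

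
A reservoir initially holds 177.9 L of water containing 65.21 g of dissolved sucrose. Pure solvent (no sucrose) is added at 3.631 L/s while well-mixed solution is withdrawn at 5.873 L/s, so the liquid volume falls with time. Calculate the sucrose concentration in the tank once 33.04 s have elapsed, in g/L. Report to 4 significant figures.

Total volume: dV/dt = Q_in − Q_out = -2.24200 L/s, so V(t) = 177.9 − 2.24200 t and V(33.04) = 103.824 L.
Species balance (pure solvent in): dm/dt = −Q_out · m/V(t).
dm/m = −Q_out dt/(V₀ − 2.24200 t); integrating gives ln(m/m₀) = −(Q_out/(Q_in−Q_out)) ln(V/V₀).
m = m₀ (V₀/V)^(Q_out/(Q_in−Q_out)) = 65.21 × (177.9/103.824)^(-2.61954) = 15.9098 g.
C = m/V = 15.9098/103.824 = 0.153238 g/L.

0.1532 g/L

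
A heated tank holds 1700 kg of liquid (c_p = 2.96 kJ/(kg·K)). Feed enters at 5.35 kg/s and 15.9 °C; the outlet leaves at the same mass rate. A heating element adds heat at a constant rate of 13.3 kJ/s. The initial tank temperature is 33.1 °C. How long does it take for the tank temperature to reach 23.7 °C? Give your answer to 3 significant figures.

272 s

M c_p dT/dt = ṁ c_p (T_in − T) + Q̇.
τ = M/ṁ = 317.76 s; T_ss = T_in + Q̇/(ṁ c_p) = 16.740 °C.
T(t) = T_ss + (T₀ − T_ss) e^(−t/τ). Set T = 23.7:
e^(−t/τ) = (23.7 − 16.740)/(33.1 − 16.740) = 0.42543
t = −317.76 · ln(0.42543) = 271.57 s.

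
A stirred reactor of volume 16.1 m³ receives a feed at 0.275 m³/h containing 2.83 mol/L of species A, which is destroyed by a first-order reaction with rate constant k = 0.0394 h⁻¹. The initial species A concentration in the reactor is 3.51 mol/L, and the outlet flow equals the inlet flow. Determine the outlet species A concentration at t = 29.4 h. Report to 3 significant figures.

Species balance: V dC/dt = Q C_in − Q C − k V C.
This is linear with rate a = Q/V + k = 0.056481 h⁻¹.
C_ss = Q C_in/(Q + kV) = 0.85584 mol/L; C(t) = C_ss + (C₀ − C_ss) e^(−a t).
C(29.4) = 0.85584 + (2.6542)·e^(−0.056481·29.4) = 0.85584 + (2.6542)·0.19004 = 1.3602 mol/L.

1.36 mol/L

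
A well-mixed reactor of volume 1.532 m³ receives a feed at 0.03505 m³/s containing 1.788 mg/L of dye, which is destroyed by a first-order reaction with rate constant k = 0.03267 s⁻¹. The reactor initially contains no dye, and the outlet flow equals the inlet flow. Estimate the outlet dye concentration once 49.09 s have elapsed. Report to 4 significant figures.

Accumulation = in − out − consumed: V dC/dt = Q C_in − Q C − k V C.
This is linear with rate a = Q/V + k = 0.0555486 s⁻¹.
C_ss = Q C_in/(Q + kV) = 0.736417 mg/L; C(t) = C_ss + (C₀ − C_ss) e^(−a t).
C(49.09) = 0.736417 + (-0.736417)·e^(−0.0555486·49.09) = 0.736417 + (-0.736417)·0.0654231 = 0.688238 mg/L.

0.6882 mg/L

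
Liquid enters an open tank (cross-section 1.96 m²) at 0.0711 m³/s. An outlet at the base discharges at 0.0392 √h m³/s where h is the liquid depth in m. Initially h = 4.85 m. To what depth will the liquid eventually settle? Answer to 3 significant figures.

A dh/dt = Q_in − 0.0392 √h. Steady state requires inflow = outflow:
Q_in = 0.0392 √h_ss ⇒ √h_ss = 0.0711/0.0392 = 1.8138.
h_ss = 1.8138² = 3.2898 m. (Since h₀ = 4.85 m > h_ss, the level will fall toward this value.)

3.29 m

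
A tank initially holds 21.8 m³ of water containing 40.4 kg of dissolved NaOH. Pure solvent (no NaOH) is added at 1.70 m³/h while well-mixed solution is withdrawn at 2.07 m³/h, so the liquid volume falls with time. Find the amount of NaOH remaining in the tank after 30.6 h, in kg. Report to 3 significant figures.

0.670 kg

Let m(t) be the amount of NaOH. Volume: V(t) = V₀ + (Q_in − Q_out) t = 21.8 − 0.37000 t; V(30.6) = 10.478 m³.
Species balance (pure solvent in): dm/dt = −Q_out · m/V(t).
Separate: dm/m = −Q_out dt/V(t) ⇒ ln(m/m₀) = −(Q_out/(Q_in−Q_out)) ln(V/V₀).
m = m₀ (V₀/V)^(Q_out/(Q_in−Q_out)) = 40.4 × (21.8/10.478)^(-5.5946) = 0.67035 kg.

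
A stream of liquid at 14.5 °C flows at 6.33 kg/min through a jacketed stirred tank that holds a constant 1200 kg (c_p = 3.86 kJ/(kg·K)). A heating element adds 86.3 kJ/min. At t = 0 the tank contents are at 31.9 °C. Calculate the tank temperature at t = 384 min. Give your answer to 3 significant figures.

M c_p dT/dt = ṁ c_p (T_in − T) + Q̇.
τ = M/ṁ = 189.57 min; T_ss = T_in + Q̇/(ṁ c_p) = 14.5 + 86.3/(6.33·3.86) = 18.032 °C.
T approaches T_ss exponentially: T(t) = T_ss + (T₀ − T_ss) e^(−t/τ).
T(384) = 18.032 + (13.868)·e^(−384/189.57) = 18.032 + (13.868)·0.13191 = 19.861 °C.

19.9 °C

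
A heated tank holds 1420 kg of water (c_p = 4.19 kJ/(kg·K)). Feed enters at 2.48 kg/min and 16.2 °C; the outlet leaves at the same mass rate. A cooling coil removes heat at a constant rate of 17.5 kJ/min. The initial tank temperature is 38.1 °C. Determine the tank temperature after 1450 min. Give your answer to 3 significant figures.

Heat balance on the well-mixed liquid: M c_p dT/dt = ṁ c_p (T_in − T) − 17.5.
Rearrange: dT/dt = (T_ss − T)/τ with τ = M/ṁ = 572.58 min and T_ss = T_in − Q̇/(ṁ c_p) = 14.516 °C.
Solution: T(t) = T_ss + (T₀ − T_ss) e^(−t/τ).
T(1450) = 14.516 + (23.584)·e^(−1450/572.58) = 14.516 + (23.584)·0.079469 = 16.390 °C.

16.4 °C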